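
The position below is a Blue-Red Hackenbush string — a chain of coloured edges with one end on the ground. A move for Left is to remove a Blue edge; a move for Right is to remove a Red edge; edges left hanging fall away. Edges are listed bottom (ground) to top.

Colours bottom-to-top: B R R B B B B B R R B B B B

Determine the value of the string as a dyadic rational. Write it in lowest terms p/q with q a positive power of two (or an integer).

Prefix values for B R R B B B B B R R B B B B via {L|R} + simplicity:
1 of 14 · B · max L 0 · min R +∞ — 1
2 of 14 · BR · max L 0 · min R 1 — 1/2
3 of 14 · BRR · max L 0 · min R 1/2 — 1/4
4 of 14 · BRRB · max L 1/4 · min R 1/2 — 3/8
5 of 14 · BRRBB · max L 3/8 · min R 1/2 — 7/16
6 of 14 · BRRBBB · max L 7/16 · min R 1/2 — 15/32
7 of 14 · BRRBBBB · max L 15/32 · min R 1/2 — 31/64
8 of 14 · BRRBBBBB · max L 31/64 · min R 1/2 — 63/128
9 of 14 · BRRBBBBBR · max L 31/64 · min R 63/128 — 125/256
10 of 14 · BRRBBBBBRR · max L 31/64 · min R 125/256 — 249/512
11 of 14 · BRRBBBBBRRB · max L 249/512 · min R 125/256 — 499/1024
12 of 14 · BRRBBBBBRRBB · max L 499/1024 · min R 125/256 — 999/2048
13 of 14 · BRRBBBBBRRBBB · max L 999/2048 · min R 125/256 — 1999/4096
14 of 14 · BRRBBBBBRRBBBB · max L 1999/4096 · min R 125/256 — 3999/8192

3999/8192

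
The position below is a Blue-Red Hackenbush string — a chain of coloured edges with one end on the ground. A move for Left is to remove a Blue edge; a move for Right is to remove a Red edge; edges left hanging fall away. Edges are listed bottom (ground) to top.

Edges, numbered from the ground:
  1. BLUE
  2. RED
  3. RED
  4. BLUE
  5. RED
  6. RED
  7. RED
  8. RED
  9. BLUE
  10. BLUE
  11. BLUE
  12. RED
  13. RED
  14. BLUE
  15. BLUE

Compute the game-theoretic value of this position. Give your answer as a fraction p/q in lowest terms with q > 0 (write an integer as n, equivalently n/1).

4327/16384

Recurse on prefixes of the 15-edge string BLUE RED RED BLUE RED RED RED RED BLUE BLUE BLUE RED RED BLUE BLUE:
B: Left { 0 }, Right { none } = simplest 1
BR: Left { 0 }, Right { 1 } = simplest 1/2
BRR: Left { 0 }, Right { 1/2,1 } = simplest 1/4
BRRB: Left { 0,1/4 }, Right { 1/2,1 } = simplest 3/8
BRRBR: Left { 0,1/4 }, Right { 3/8,1/2,1 } = simplest 5/16
BRRBRR: Left { 0,1/4 }, Right { 5/16,3/8,1/2,1 } = simplest 9/32
BRRBRRR: Left { 0,1/4 }, Right { 9/32,5/16,3/8,1/2,1 } = simplest 17/64
BRRBRRRR: Left { 0,1/4 }, Right { 17/64,9/32,5/16,3/8,1/2,1 } = simplest 33/128
BRRBRRRRB: Left { 0,1/4,33/128 }, Right { 17/64,9/32,5/16,3/8,1/2,1 } = simplest 67/256
BRRBRRRRBB: Left { 0,1/4,33/128,67/256 }, Right { 17/64,9/32,5/16,3/8,1/2,1 } = simplest 135/512
BRRBRRRRBBB: Left { 0,1/4,33/128,67/256,135/512 }, Right { 17/64,9/32,5/16,3/8,1/2,1 } = simplest 271/1024
BRRBRRRRBBBR: Left { 0,1/4,33/128,67/256,135/512 }, Right { 271/1024,17/64,9/32,5/16,3/8,1/2,1 } = simplest 541/2048
BRRBRRRRBBBRR: Left { 0,1/4,33/128,67/256,135/512 }, Right { 541/2048,271/1024,17/64,9/32,5/16,3/8,1/2,1 } = simplest 1081/4096
BRRBRRRRBBBRRB: Left { 0,1/4,33/128,67/256,135/512,1081/4096 }, Right { 541/2048,271/1024,17/64,9/32,5/16,3/8,1/2,1 } = simplest 2163/8192
BRRBRRRRBBBRRBB: Left { 0,1/4,33/128,67/256,135/512,1081/4096,2163/8192 }, Right { 541/2048,271/1024,17/64,9/32,5/16,3/8,1/2,1 } = simplest 4327/16384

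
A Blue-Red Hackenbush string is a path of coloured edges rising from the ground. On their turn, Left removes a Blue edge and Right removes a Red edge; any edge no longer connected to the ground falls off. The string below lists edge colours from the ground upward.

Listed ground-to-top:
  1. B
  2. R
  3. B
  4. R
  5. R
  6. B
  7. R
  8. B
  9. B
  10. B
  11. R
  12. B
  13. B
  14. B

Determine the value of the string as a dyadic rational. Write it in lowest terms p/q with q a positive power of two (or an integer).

4847/8192

Prefix values for B R B R R B R B B B R B B B via {L|R} + simplicity:
value_1 [B]  L=[0]  R=[∅]  -> 1
value_2 [BR]  L=[0]  R=[1]  -> 1/2
value_3 [BRB]  L=[0 1/2]  R=[1]  -> 3/4
value_4 [BRBR]  L=[0 1/2]  R=[3/4 1]  -> 5/8
value_5 [BRBRR]  L=[0 1/2]  R=[5/8 3/4 1]  -> 9/16
value_6 [BRBRRB]  L=[0 1/2 9/16]  R=[5/8 3/4 1]  -> 19/32
value_7 [BRBRRBR]  L=[0 1/2 9/16]  R=[19/32 5/8 3/4 1]  -> 37/64
value_8 [BRBRRBRB]  L=[0 1/2 9/16 37/64]  R=[19/32 5/8 3/4 1]  -> 75/128
value_9 [BRBRRBRBB]  L=[0 1/2 9/16 37/64 75/128]  R=[19/32 5/8 3/4 1]  -> 151/256
value_10 [BRBRRBRBBB]  L=[0 1/2 9/16 37/64 75/128 151/256]  R=[19/32 5/8 3/4 1]  -> 303/512
value_11 [BRBRRBRBBBR]  L=[0 1/2 9/16 37/64 75/128 151/256]  R=[303/512 19/32 5/8 3/4 1]  -> 605/1024
value_12 [BRBRRBRBBBRB]  L=[0 1/2 9/16 37/64 75/128 151/256 605/1024]  R=[303/512 19/32 5/8 3/4 1]  -> 1211/2048
value_13 [BRBRRBRBBBRBB]  L=[0 1/2 9/16 37/64 75/128 151/256 605/1024 1211/2048]  R=[303/512 19/32 5/8 3/4 1]  -> 2423/4096
value_14 [BRBRRBRBBBRBBB]  L=[0 1/2 9/16 37/64 75/128 151/256 605/1024 1211/2048 2423/4096]  R=[303/512 19/32 5/8 3/4 1]  -> 4847/8192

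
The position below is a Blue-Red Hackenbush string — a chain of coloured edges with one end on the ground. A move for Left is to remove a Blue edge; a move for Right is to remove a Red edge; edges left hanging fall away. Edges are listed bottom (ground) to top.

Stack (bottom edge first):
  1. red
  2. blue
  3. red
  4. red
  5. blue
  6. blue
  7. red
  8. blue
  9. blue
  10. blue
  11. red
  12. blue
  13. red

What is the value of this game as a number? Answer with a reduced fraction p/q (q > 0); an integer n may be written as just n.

-3211/4096

Prefix values for red blue red red blue blue red blue blue blue red blue red via {L|R} + simplicity:
step 1: add red to get r; options L={ none } R={ 0 } — -1
step 2: add blue to get rb; options L={ -1 } R={ 0 } — -1/2
step 3: add red to get rbr; options L={ -1 } R={ -1/2,0 } — -3/4
step 4: add red to get rbrr; options L={ -1 } R={ -3/4,-1/2,0 } — -7/8
step 5: add blue to get rbrrb; options L={ -1,-7/8 } R={ -3/4,-1/2,0 } — -13/16
step 6: add blue to get rbrrbb; options L={ -1,-7/8,-13/16 } R={ -3/4,-1/2,0 } — -25/32
step 7: add red to get rbrrbbr; options L={ -1,-7/8,-13/16 } R={ -25/32,-3/4,-1/2,0 } — -51/64
step 8: add blue to get rbrrbbrb; options L={ -1,-7/8,-13/16,-51/64 } R={ -25/32,-3/4,-1/2,0 } — -101/128
step 9: add blue to get rbrrbbrbb; options L={ -1,-7/8,-13/16,-51/64,-101/128 } R={ -25/32,-3/4,-1/2,0 } — -201/256
step 10: add blue to get rbrrbbrbbb; options L={ -1,-7/8,-13/16,-51/64,-101/128,-201/256 } R={ -25/32,-3/4,-1/2,0 } — -401/512
step 11: add red to get rbrrbbrbbbr; options L={ -1,-7/8,-13/16,-51/64,-101/128,-201/256 } R={ -401/512,-25/32,-3/4,-1/2,0 } — -803/1024
step 12: add blue to get rbrrbbrbbbrb; options L={ -1,-7/8,-13/16,-51/64,-101/128,-201/256,-803/1024 } R={ -401/512,-25/32,-3/4,-1/2,0 } — -1605/2048
step 13: add red to get rbrrbbrbbbrbr; options L={ -1,-7/8,-13/16,-51/64,-101/128,-201/256,-803/1024 } R={ -1605/2048,-401/512,-25/32,-3/4,-1/2,0 } — -3211/4096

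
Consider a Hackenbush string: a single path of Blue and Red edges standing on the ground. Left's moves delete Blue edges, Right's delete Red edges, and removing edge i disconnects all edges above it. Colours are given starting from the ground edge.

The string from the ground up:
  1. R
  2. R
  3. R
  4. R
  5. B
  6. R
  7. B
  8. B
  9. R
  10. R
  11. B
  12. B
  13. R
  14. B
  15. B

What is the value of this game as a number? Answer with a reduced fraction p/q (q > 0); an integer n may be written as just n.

Prefix values for R R R R B R B B R R B B R B B via {L|R} + simplicity:
1 of 15 · R · max L −∞ · min R 0 so -1
2 of 15 · RR · max L −∞ · min R -1 so -2
3 of 15 · RRR · max L −∞ · min R -2 so -3
4 of 15 · RRRR · max L −∞ · min R -3 so -4
5 of 15 · RRRRB · max L -4 · min R -3 so -7/2
6 of 15 · RRRRBR · max L -4 · min R -7/2 so -15/4
7 of 15 · RRRRBRB · max L -15/4 · min R -7/2 so -29/8
8 of 15 · RRRRBRBB · max L -29/8 · min R -7/2 so -57/16
9 of 15 · RRRRBRBBR · max L -29/8 · min R -57/16 so -115/32
10 of 15 · RRRRBRBBRR · max L -29/8 · min R -115/32 so -231/64
11 of 15 · RRRRBRBBRRB · max L -231/64 · min R -115/32 so -461/128
12 of 15 · RRRRBRBBRRBB · max L -461/128 · min R -115/32 so -921/256
13 of 15 · RRRRBRBBRRBBR · max L -461/128 · min R -921/256 so -1843/512
14 of 15 · RRRRBRBBRRBBRB · max L -1843/512 · min R -921/256 so -3685/1024
15 of 15 · RRRRBRBBRRBBRBB · max L -3685/1024 · min R -921/256 so -7369/2048

-7369/2048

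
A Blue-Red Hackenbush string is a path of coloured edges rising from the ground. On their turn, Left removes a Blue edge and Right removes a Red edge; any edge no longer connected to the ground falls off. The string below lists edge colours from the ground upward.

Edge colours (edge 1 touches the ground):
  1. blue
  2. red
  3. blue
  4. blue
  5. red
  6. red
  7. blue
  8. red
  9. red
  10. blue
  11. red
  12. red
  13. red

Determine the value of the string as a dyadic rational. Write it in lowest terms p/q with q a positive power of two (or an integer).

Build v(s[:k]) for k = 1..13, string s = blue red blue blue red red blue red red blue red red red.
edge 1 of 13 (blue): { 0 |  } gives 1
edge 2 of 13 (red): { 0 | 1 } gives 1/2
edge 3 of 13 (blue): { 0; 1/2 | 1 } gives 3/4
edge 4 of 13 (blue): { 0; 1/2; 3/4 | 1 } gives 7/8
edge 5 of 13 (red): { 0; 1/2; 3/4 | 7/8; 1 } gives 13/16
edge 6 of 13 (red): { 0; 1/2; 3/4 | 13/16; 7/8; 1 } gives 25/32
edge 7 of 13 (blue): { 0; 1/2; 3/4; 25/32 | 13/16; 7/8; 1 } gives 51/64
edge 8 of 13 (red): { 0; 1/2; 3/4; 25/32 | 51/64; 13/16; 7/8; 1 } gives 101/128
edge 9 of 13 (red): { 0; 1/2; 3/4; 25/32 | 101/128; 51/64; 13/16; 7/8; 1 } gives 201/256
edge 10 of 13 (blue): { 0; 1/2; 3/4; 25/32; 201/256 | 101/128; 51/64; 13/16; 7/8; 1 } gives 403/512
edge 11 of 13 (red): { 0; 1/2; 3/4; 25/32; 201/256 | 403/512; 101/128; 51/64; 13/16; 7/8; 1 } gives 805/1024
edge 12 of 13 (red): { 0; 1/2; 3/4; 25/32; 201/256 | 805/1024; 403/512; 101/128; 51/64; 13/16; 7/8; 1 } gives 1609/2048
edge 13 of 13 (red): { 0; 1/2; 3/4; 25/32; 201/256 | 1609/2048; 805/1024; 403/512; 101/128; 51/64; 13/16; 7/8; 1 } gives 3217/4096

3217/4096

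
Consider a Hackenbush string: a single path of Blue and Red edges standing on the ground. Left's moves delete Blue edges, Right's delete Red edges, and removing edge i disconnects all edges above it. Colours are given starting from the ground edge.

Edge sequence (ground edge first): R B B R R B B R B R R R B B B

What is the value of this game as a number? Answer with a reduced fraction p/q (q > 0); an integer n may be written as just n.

Prefix values for R B B R R B B R B R R R B B B via {L|R} + simplicity:
value(R) = { · | 0 } → -1
value(RB) = { -1 | 0 } → -1/2
value(RBB) = { -1, -1/2 | 0 } → -1/4
value(RBBR) = { -1, -1/2 | -1/4, 0 } → -3/8
value(RBBRR) = { -1, -1/2 | -3/8, -1/4, 0 } → -7/16
value(RBBRRB) = { -1, -1/2, -7/16 | -3/8, -1/4, 0 } → -13/32
value(RBBRRBB) = { -1, -1/2, -7/16, -13/32 | -3/8, -1/4, 0 } → -25/64
value(RBBRRBBR) = { -1, -1/2, -7/16, -13/32 | -25/64, -3/8, -1/4, 0 } → -51/128
value(RBBRRBBRB) = { -1, -1/2, -7/16, -13/32, -51/128 | -25/64, -3/8, -1/4, 0 } → -101/256
value(RBBRRBBRBR) = { -1, -1/2, -7/16, -13/32, -51/128 | -101/256, -25/64, -3/8, -1/4, 0 } → -203/512
value(RBBRRBBRBRR) = { -1, -1/2, -7/16, -13/32, -51/128 | -203/512, -101/256, -25/64, -3/8, -1/4, 0 } → -407/1024
value(RBBRRBBRBRRR) = { -1, -1/2, -7/16, -13/32, -51/128 | -407/1024, -203/512, -101/256, -25/64, -3/8, -1/4, 0 } → -815/2048
value(RBBRRBBRBRRRB) = { -1, -1/2, -7/16, -13/32, -51/128, -815/2048 | -407/1024, -203/512, -101/256, -25/64, -3/8, -1/4, 0 } → -1629/4096
value(RBBRRBBRBRRRBB) = { -1, -1/2, -7/16, -13/32, -51/128, -815/2048, -1629/4096 | -407/1024, -203/512, -101/256, -25/64, -3/8, -1/4, 0 } → -3257/8192
value(RBBRRBBRBRRRBBB) = { -1, -1/2, -7/16, -13/32, -51/128, -815/2048, -1629/4096, -3257/8192 | -407/1024, -203/512, -101/256, -25/64, -3/8, -1/4, 0 } → -6513/16384

-6513/16384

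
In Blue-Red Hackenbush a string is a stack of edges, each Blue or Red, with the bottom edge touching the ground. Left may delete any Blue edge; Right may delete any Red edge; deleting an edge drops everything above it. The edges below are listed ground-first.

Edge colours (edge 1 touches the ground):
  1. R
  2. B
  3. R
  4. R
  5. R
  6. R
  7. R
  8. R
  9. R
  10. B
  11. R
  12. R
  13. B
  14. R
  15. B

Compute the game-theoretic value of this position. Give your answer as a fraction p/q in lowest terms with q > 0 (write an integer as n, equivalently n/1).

-16309/16384

Prefix values for R B R R R R R R R B R R B R B via {L|R} + simplicity:
1 of 15 · R · max L −∞ · min R 0 => -1
2 of 15 · RB · max L -1 · min R 0 => -1/2
3 of 15 · RBR · max L -1 · min R -1/2 => -3/4
4 of 15 · RBRR · max L -1 · min R -3/4 => -7/8
5 of 15 · RBRRR · max L -1 · min R -7/8 => -15/16
6 of 15 · RBRRRR · max L -1 · min R -15/16 => -31/32
7 of 15 · RBRRRRR · max L -1 · min R -31/32 => -63/64
8 of 15 · RBRRRRRR · max L -1 · min R -63/64 => -127/128
9 of 15 · RBRRRRRRR · max L -1 · min R -127/128 => -255/256
10 of 15 · RBRRRRRRRB · max L -255/256 · min R -127/128 => -509/512
11 of 15 · RBRRRRRRRBR · max L -255/256 · min R -509/512 => -1019/1024
12 of 15 · RBRRRRRRRBRR · max L -255/256 · min R -1019/1024 => -2039/2048
13 of 15 · RBRRRRRRRBRRB · max L -2039/2048 · min R -1019/1024 => -4077/4096
14 of 15 · RBRRRRRRRBRRBR · max L -2039/2048 · min R -4077/4096 => -8155/8192
15 of 15 · RBRRRRRRRBRRBRB · max L -8155/8192 · min R -4077/4096 => -16309/16384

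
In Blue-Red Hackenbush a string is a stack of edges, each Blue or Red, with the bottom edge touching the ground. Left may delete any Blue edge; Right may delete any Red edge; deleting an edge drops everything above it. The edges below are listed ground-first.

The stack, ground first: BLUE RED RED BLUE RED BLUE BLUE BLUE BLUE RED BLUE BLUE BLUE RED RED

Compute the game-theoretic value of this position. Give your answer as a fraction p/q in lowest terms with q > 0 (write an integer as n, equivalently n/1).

6073/16384

edge 1 of 15 (BLUE): { 0 |  } — 1
edge 2 of 15 (RED): { 0 | 1 } — 1/2
edge 3 of 15 (RED): { 0 | 1/2 1 } — 1/4
edge 4 of 15 (BLUE): { 0 1/4 | 1/2 1 } — 3/8
edge 5 of 15 (RED): { 0 1/4 | 3/8 1/2 1 } — 5/16
edge 6 of 15 (BLUE): { 0 1/4 5/16 | 3/8 1/2 1 } — 11/32
edge 7 of 15 (BLUE): { 0 1/4 5/16 11/32 | 3/8 1/2 1 } — 23/64
edge 8 of 15 (BLUE): { 0 1/4 5/16 11/32 23/64 | 3/8 1/2 1 } — 47/128
edge 9 of 15 (BLUE): { 0 1/4 5/16 11/32 23/64 47/128 | 3/8 1/2 1 } — 95/256
edge 10 of 15 (RED): { 0 1/4 5/16 11/32 23/64 47/128 | 95/256 3/8 1/2 1 } — 189/512
edge 11 of 15 (BLUE): { 0 1/4 5/16 11/32 23/64 47/128 189/512 | 95/256 3/8 1/2 1 } — 379/1024
edge 12 of 15 (BLUE): { 0 1/4 5/16 11/32 23/64 47/128 189/512 379/1024 | 95/256 3/8 1/2 1 } — 759/2048
edge 13 of 15 (BLUE): { 0 1/4 5/16 11/32 23/64 47/128 189/512 379/1024 759/2048 | 95/256 3/8 1/2 1 } — 1519/4096
edge 14 of 15 (RED): { 0 1/4 5/16 11/32 23/64 47/128 189/512 379/1024 759/2048 | 1519/4096 95/256 3/8 1/2 1 } — 3037/8192
edge 15 of 15 (RED): { 0 1/4 5/16 11/32 23/64 47/128 189/512 379/1024 759/2048 | 3037/8192 1519/4096 95/256 3/8 1/2 1 } — 6073/16384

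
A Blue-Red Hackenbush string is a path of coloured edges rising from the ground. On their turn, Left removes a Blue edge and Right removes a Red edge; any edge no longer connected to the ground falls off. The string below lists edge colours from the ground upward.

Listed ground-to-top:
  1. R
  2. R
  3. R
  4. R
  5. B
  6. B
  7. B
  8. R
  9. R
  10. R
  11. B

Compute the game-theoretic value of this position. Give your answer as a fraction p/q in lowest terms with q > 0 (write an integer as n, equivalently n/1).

-413/128

v_1 [R]  L=[(no moves)]  R=[0]  ⇒ -1
v_2 [RR]  L=[(no moves)]  R=[-1 0]  ⇒ -2
v_3 [RRR]  L=[(no moves)]  R=[-2 -1 0]  ⇒ -3
v_4 [RRRR]  L=[(no moves)]  R=[-3 -2 -1 0]  ⇒ -4
v_5 [RRRRB]  L=[-4]  R=[-3 -2 -1 0]  ⇒ -7/2
v_6 [RRRRBB]  L=[-4 -7/2]  R=[-3 -2 -1 0]  ⇒ -13/4
v_7 [RRRRBBB]  L=[-4 -7/2 -13/4]  R=[-3 -2 -1 0]  ⇒ -25/8
v_8 [RRRRBBBR]  L=[-4 -7/2 -13/4]  R=[-25/8 -3 -2 -1 0]  ⇒ -51/16
v_9 [RRRRBBBRR]  L=[-4 -7/2 -13/4]  R=[-51/16 -25/8 -3 -2 -1 0]  ⇒ -103/32
v_10 [RRRRBBBRRR]  L=[-4 -7/2 -13/4]  R=[-103/32 -51/16 -25/8 -3 -2 -1 0]  ⇒ -207/64
v_11 [RRRRBBBRRRB]  L=[-4 -7/2 -13/4 -207/64]  R=[-103/32 -51/16 -25/8 -3 -2 -1 0]  ⇒ -413/128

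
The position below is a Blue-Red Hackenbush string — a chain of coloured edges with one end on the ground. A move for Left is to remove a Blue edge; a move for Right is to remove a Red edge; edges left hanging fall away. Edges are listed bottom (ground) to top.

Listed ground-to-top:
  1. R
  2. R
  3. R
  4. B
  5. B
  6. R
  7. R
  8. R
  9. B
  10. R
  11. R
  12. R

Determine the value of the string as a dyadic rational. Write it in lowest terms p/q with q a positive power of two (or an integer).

-1263/512

Build g(s[:k]) for k = 1..12, string s = R R R B B R R R B R R R.
g_1 [R]  L=[∅]  R=[0]  gives -1
g_2 [RR]  L=[∅]  R=[-1; 0]  gives -2
g_3 [RRR]  L=[∅]  R=[-2; -1; 0]  gives -3
g_4 [RRRB]  L=[-3]  R=[-2; -1; 0]  gives -5/2
g_5 [RRRBB]  L=[-3; -5/2]  R=[-2; -1; 0]  gives -9/4
g_6 [RRRBBR]  L=[-3; -5/2]  R=[-9/4; -2; -1; 0]  gives -19/8
g_7 [RRRBBRR]  L=[-3; -5/2]  R=[-19/8; -9/4; -2; -1; 0]  gives -39/16
g_8 [RRRBBRRR]  L=[-3; -5/2]  R=[-39/16; -19/8; -9/4; -2; -1; 0]  gives -79/32
g_9 [RRRBBRRRB]  L=[-3; -5/2; -79/32]  R=[-39/16; -19/8; -9/4; -2; -1; 0]  gives -157/64
g_10 [RRRBBRRRBR]  L=[-3; -5/2; -79/32]  R=[-157/64; -39/16; -19/8; -9/4; -2; -1; 0]  gives -315/128
g_11 [RRRBBRRRBRR]  L=[-3; -5/2; -79/32]  R=[-315/128; -157/64; -39/16; -19/8; -9/4; -2; -1; 0]  gives -631/256
g_12 [RRRBBRRRBRRR]  L=[-3; -5/2; -79/32]  R=[-631/256; -315/128; -157/64; -39/16; -19/8; -9/4; -2; -1; 0]  gives -1263/512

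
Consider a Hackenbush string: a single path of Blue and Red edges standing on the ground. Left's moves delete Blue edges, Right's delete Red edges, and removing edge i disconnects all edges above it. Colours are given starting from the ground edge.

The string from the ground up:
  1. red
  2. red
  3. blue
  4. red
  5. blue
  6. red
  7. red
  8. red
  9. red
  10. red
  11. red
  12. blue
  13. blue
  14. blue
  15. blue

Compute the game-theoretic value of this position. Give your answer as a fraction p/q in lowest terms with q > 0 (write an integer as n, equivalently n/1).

-14305/8192

v_1 [r]  L=[∅]  R=[0]  ⇒ -1
v_2 [rr]  L=[∅]  R=[-1, 0]  ⇒ -2
v_3 [rrb]  L=[-2]  R=[-1, 0]  ⇒ -3/2
v_4 [rrbr]  L=[-2]  R=[-3/2, -1, 0]  ⇒ -7/4
v_5 [rrbrb]  L=[-2, -7/4]  R=[-3/2, -1, 0]  ⇒ -13/8
v_6 [rrbrbr]  L=[-2, -7/4]  R=[-13/8, -3/2, -1, 0]  ⇒ -27/16
v_7 [rrbrbrr]  L=[-2, -7/4]  R=[-27/16, -13/8, -3/2, -1, 0]  ⇒ -55/32
v_8 [rrbrbrrr]  L=[-2, -7/4]  R=[-55/32, -27/16, -13/8, -3/2, -1, 0]  ⇒ -111/64
v_9 [rrbrbrrrr]  L=[-2, -7/4]  R=[-111/64, -55/32, -27/16, -13/8, -3/2, -1, 0]  ⇒ -223/128
v_10 [rrbrbrrrrr]  L=[-2, -7/4]  R=[-223/128, -111/64, -55/32, -27/16, -13/8, -3/2, -1, 0]  ⇒ -447/256
v_11 [rrbrbrrrrrr]  L=[-2, -7/4]  R=[-447/256, -223/128, -111/64, -55/32, -27/16, -13/8, -3/2, -1, 0]  ⇒ -895/512
v_12 [rrbrbrrrrrrb]  L=[-2, -7/4, -895/512]  R=[-447/256, -223/128, -111/64, -55/32, -27/16, -13/8, -3/2, -1, 0]  ⇒ -1789/1024
v_13 [rrbrbrrrrrrbb]  L=[-2, -7/4, -895/512, -1789/1024]  R=[-447/256, -223/128, -111/64, -55/32, -27/16, -13/8, -3/2, -1, 0]  ⇒ -3577/2048
v_14 [rrbrbrrrrrrbbb]  L=[-2, -7/4, -895/512, -1789/1024, -3577/2048]  R=[-447/256, -223/128, -111/64, -55/32, -27/16, -13/8, -3/2, -1, 0]  ⇒ -7153/4096
v_15 [rrbrbrrrrrrbbbb]  L=[-2, -7/4, -895/512, -1789/1024, -3577/2048, -7153/4096]  R=[-447/256, -223/128, -111/64, -55/32, -27/16, -13/8, -3/2, -1, 0]  ⇒ -14305/8192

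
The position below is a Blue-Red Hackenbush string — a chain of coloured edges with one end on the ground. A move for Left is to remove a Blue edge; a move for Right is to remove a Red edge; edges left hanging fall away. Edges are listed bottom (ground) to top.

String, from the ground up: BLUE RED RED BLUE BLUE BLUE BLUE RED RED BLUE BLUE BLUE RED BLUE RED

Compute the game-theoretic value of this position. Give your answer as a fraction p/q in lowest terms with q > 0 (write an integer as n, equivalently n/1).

7797/16384

B: Left { 0 }, Right { none } -> simplest 1
BR: Left { 0 }, Right { 1 } -> simplest 1/2
BRR: Left { 0 }, Right { 1/2,1 } -> simplest 1/4
BRRB: Left { 0,1/4 }, Right { 1/2,1 } -> simplest 3/8
BRRBB: Left { 0,1/4,3/8 }, Right { 1/2,1 } -> simplest 7/16
BRRBBB: Left { 0,1/4,3/8,7/16 }, Right { 1/2,1 } -> simplest 15/32
BRRBBBB: Left { 0,1/4,3/8,7/16,15/32 }, Right { 1/2,1 } -> simplest 31/64
BRRBBBBR: Left { 0,1/4,3/8,7/16,15/32 }, Right { 31/64,1/2,1 } -> simplest 61/128
BRRBBBBRR: Left { 0,1/4,3/8,7/16,15/32 }, Right { 61/128,31/64,1/2,1 } -> simplest 121/256
BRRBBBBRRB: Left { 0,1/4,3/8,7/16,15/32,121/256 }, Right { 61/128,31/64,1/2,1 } -> simplest 243/512
BRRBBBBRRBB: Left { 0,1/4,3/8,7/16,15/32,121/256,243/512 }, Right { 61/128,31/64,1/2,1 } -> simplest 487/1024
BRRBBBBRRBBB: Left { 0,1/4,3/8,7/16,15/32,121/256,243/512,487/1024 }, Right { 61/128,31/64,1/2,1 } -> simplest 975/2048
BRRBBBBRRBBBR: Left { 0,1/4,3/8,7/16,15/32,121/256,243/512,487/1024 }, Right { 975/2048,61/128,31/64,1/2,1 } -> simplest 1949/4096
BRRBBBBRRBBBRB: Left { 0,1/4,3/8,7/16,15/32,121/256,243/512,487/1024,1949/4096 }, Right { 975/2048,61/128,31/64,1/2,1 } -> simplest 3899/8192
BRRBBBBRRBBBRBR: Left { 0,1/4,3/8,7/16,15/32,121/256,243/512,487/1024,1949/4096 }, Right { 3899/8192,975/2048,61/128,31/64,1/2,1 } -> simplest 7797/16384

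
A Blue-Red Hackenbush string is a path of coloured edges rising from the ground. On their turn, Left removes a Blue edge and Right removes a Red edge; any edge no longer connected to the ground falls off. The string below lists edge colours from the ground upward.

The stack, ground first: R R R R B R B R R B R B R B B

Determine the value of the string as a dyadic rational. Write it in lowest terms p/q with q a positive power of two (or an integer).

Recurse on prefixes of the 15-edge string R R R R B R B R R B R B R B B:
v(R) = { none | 0 } = -1
v(RR) = { none | -1; 0 } = -2
v(RRR) = { none | -2; -1; 0 } = -3
v(RRRR) = { none | -3; -2; -1; 0 } = -4
v(RRRRB) = { -4 | -3; -2; -1; 0 } = -7/2
v(RRRRBR) = { -4 | -7/2; -3; -2; -1; 0 } = -15/4
v(RRRRBRB) = { -4; -15/4 | -7/2; -3; -2; -1; 0 } = -29/8
v(RRRRBRBR) = { -4; -15/4 | -29/8; -7/2; -3; -2; -1; 0 } = -59/16
v(RRRRBRBRR) = { -4; -15/4 | -59/16; -29/8; -7/2; -3; -2; -1; 0 } = -119/32
v(RRRRBRBRRB) = { -4; -15/4; -119/32 | -59/16; -29/8; -7/2; -3; -2; -1; 0 } = -237/64
v(RRRRBRBRRBR) = { -4; -15/4; -119/32 | -237/64; -59/16; -29/8; -7/2; -3; -2; -1; 0 } = -475/128
v(RRRRBRBRRBRB) = { -4; -15/4; -119/32; -475/128 | -237/64; -59/16; -29/8; -7/2; -3; -2; -1; 0 } = -949/256
v(RRRRBRBRRBRBR) = { -4; -15/4; -119/32; -475/128 | -949/256; -237/64; -59/16; -29/8; -7/2; -3; -2; -1; 0 } = -1899/512
v(RRRRBRBRRBRBRB) = { -4; -15/4; -119/32; -475/128; -1899/512 | -949/256; -237/64; -59/16; -29/8; -7/2; -3; -2; -1; 0 } = -3797/1024
v(RRRRBRBRRBRBRBB) = { -4; -15/4; -119/32; -475/128; -1899/512; -3797/1024 | -949/256; -237/64; -59/16; -29/8; -7/2; -3; -2; -1; 0 } = -7593/2048

-7593/2048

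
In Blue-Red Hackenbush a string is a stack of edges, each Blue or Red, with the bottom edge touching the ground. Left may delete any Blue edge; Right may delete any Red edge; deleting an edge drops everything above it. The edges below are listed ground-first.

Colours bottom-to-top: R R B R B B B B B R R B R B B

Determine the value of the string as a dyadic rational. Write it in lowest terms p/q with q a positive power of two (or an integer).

Recurse on prefixes of the 15-edge string R R B R B B B B B R R B R B B:
step 1: add R to get R; options L={  } R={ 0 } — -1
step 2: add R to get RR; options L={  } R={ -1; 0 } — -2
step 3: add B to get RRB; options L={ -2 } R={ -1; 0 } — -3/2
step 4: add R to get RRBR; options L={ -2 } R={ -3/2; -1; 0 } — -7/4
step 5: add B to get RRBRB; options L={ -2; -7/4 } R={ -3/2; -1; 0 } — -13/8
step 6: add B to get RRBRBB; options L={ -2; -7/4; -13/8 } R={ -3/2; -1; 0 } — -25/16
step 7: add B to get RRBRBBB; options L={ -2; -7/4; -13/8; -25/16 } R={ -3/2; -1; 0 } — -49/32
step 8: add B to get RRBRBBBB; options L={ -2; -7/4; -13/8; -25/16; -49/32 } R={ -3/2; -1; 0 } — -97/64
step 9: add B to get RRBRBBBBB; options L={ -2; -7/4; -13/8; -25/16; -49/32; -97/64 } R={ -3/2; -1; 0 } — -193/128
step 10: add R to get RRBRBBBBBR; options L={ -2; -7/4; -13/8; -25/16; -49/32; -97/64 } R={ -193/128; -3/2; -1; 0 } — -387/256
step 11: add R to get RRBRBBBBBRR; options L={ -2; -7/4; -13/8; -25/16; -49/32; -97/64 } R={ -387/256; -193/128; -3/2; -1; 0 } — -775/512
step 12: add B to get RRBRBBBBBRRB; options L={ -2; -7/4; -13/8; -25/16; -49/32; -97/64; -775/512 } R={ -387/256; -193/128; -3/2; -1; 0 } — -1549/1024
step 13: add R to get RRBRBBBBBRRBR; options L={ -2; -7/4; -13/8; -25/16; -49/32; -97/64; -775/512 } R={ -1549/1024; -387/256; -193/128; -3/2; -1; 0 } — -3099/2048
step 14: add B to get RRBRBBBBBRRBRB; options L={ -2; -7/4; -13/8; -25/16; -49/32; -97/64; -775/512; -3099/2048 } R={ -1549/1024; -387/256; -193/128; -3/2; -1; 0 } — -6197/4096
step 15: add B to get RRBRBBBBBRRBRBB; options L={ -2; -7/4; -13/8; -25/16; -49/32; -97/64; -775/512; -3099/2048; -6197/4096 } R={ -1549/1024; -387/256; -193/128; -3/2; -1; 0 } — -12393/8192

-12393/8192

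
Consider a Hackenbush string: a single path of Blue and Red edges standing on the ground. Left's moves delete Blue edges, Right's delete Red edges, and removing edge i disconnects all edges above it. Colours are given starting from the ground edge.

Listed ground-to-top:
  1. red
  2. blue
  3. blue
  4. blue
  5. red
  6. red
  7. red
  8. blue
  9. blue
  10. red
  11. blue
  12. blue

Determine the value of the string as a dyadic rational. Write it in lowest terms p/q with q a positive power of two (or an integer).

1 of 12 · r · max L −∞ · min R 0 so -1
2 of 12 · rb · max L -1 · min R 0 so -1/2
3 of 12 · rbb · max L -1/2 · min R 0 so -1/4
4 of 12 · rbbb · max L -1/4 · min R 0 so -1/8
5 of 12 · rbbbr · max L -1/4 · min R -1/8 so -3/16
6 of 12 · rbbbrr · max L -1/4 · min R -3/16 so -7/32
7 of 12 · rbbbrrr · max L -1/4 · min R -7/32 so -15/64
8 of 12 · rbbbrrrb · max L -15/64 · min R -7/32 so -29/128
9 of 12 · rbbbrrrbb · max L -29/128 · min R -7/32 so -57/256
10 of 12 · rbbbrrrbbr · max L -29/128 · min R -57/256 so -115/512
11 of 12 · rbbbrrrbbrb · max L -115/512 · min R -57/256 so -229/1024
12 of 12 · rbbbrrrbbrbb · max L -229/1024 · min R -57/256 so -457/2048

-457/2048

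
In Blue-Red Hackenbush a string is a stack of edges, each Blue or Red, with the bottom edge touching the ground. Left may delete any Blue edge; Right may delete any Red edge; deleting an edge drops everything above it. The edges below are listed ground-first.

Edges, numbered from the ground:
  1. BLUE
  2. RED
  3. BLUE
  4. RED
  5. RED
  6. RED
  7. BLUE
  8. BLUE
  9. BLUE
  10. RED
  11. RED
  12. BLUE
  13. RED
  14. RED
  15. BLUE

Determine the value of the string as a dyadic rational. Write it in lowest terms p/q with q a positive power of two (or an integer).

step 1: add BLUE to get B; options L={ 0 } R={ · } gives 1
step 2: add RED to get BR; options L={ 0 } R={ 1 } gives 1/2
step 3: add BLUE to get BRB; options L={ 0, 1/2 } R={ 1 } gives 3/4
step 4: add RED to get BRBR; options L={ 0, 1/2 } R={ 3/4, 1 } gives 5/8
step 5: add RED to get BRBRR; options L={ 0, 1/2 } R={ 5/8, 3/4, 1 } gives 9/16
step 6: add RED to get BRBRRR; options L={ 0, 1/2 } R={ 9/16, 5/8, 3/4, 1 } gives 17/32
step 7: add BLUE to get BRBRRRB; options L={ 0, 1/2, 17/32 } R={ 9/16, 5/8, 3/4, 1 } gives 35/64
step 8: add BLUE to get BRBRRRBB; options L={ 0, 1/2, 17/32, 35/64 } R={ 9/16, 5/8, 3/4, 1 } gives 71/128
step 9: add BLUE to get BRBRRRBBB; options L={ 0, 1/2, 17/32, 35/64, 71/128 } R={ 9/16, 5/8, 3/4, 1 } gives 143/256
step 10: add RED to get BRBRRRBBBR; options L={ 0, 1/2, 17/32, 35/64, 71/128 } R={ 143/256, 9/16, 5/8, 3/4, 1 } gives 285/512
step 11: add RED to get BRBRRRBBBRR; options L={ 0, 1/2, 17/32, 35/64, 71/128 } R={ 285/512, 143/256, 9/16, 5/8, 3/4, 1 } gives 569/1024
step 12: add BLUE to get BRBRRRBBBRRB; options L={ 0, 1/2, 17/32, 35/64, 71/128, 569/1024 } R={ 285/512, 143/256, 9/16, 5/8, 3/4, 1 } gives 1139/2048
step 13: add RED to get BRBRRRBBBRRBR; options L={ 0, 1/2, 17/32, 35/64, 71/128, 569/1024 } R={ 1139/2048, 285/512, 143/256, 9/16, 5/8, 3/4, 1 } gives 2277/4096
step 14: add RED to get BRBRRRBBBRRBRR; options L={ 0, 1/2, 17/32, 35/64, 71/128, 569/1024 } R={ 2277/4096, 1139/2048, 285/512, 143/256, 9/16, 5/8, 3/4, 1 } gives 4553/8192
step 15: add BLUE to get BRBRRRBBBRRBRRB; options L={ 0, 1/2, 17/32, 35/64, 71/128, 569/1024, 4553/8192 } R={ 2277/4096, 1139/2048, 285/512, 143/256, 9/16, 5/8, 3/4, 1 } gives 9107/16384

9107/16384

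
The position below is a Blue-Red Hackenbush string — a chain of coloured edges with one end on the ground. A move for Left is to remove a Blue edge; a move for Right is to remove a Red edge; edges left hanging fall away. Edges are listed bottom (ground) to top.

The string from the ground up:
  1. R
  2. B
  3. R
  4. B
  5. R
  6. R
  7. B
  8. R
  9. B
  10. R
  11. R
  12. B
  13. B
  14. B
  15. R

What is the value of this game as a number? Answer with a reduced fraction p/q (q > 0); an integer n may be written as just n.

Recurse on prefixes of the 15-edge string R B R B R R B R B R R B B B R:
v(R) = { (no moves) | 0 } gives -1
v(RB) = { -1 | 0 } gives -1/2
v(RBR) = { -1 | -1/2,0 } gives -3/4
v(RBRB) = { -1,-3/4 | -1/2,0 } gives -5/8
v(RBRBR) = { -1,-3/4 | -5/8,-1/2,0 } gives -11/16
v(RBRBRR) = { -1,-3/4 | -11/16,-5/8,-1/2,0 } gives -23/32
v(RBRBRRB) = { -1,-3/4,-23/32 | -11/16,-5/8,-1/2,0 } gives -45/64
v(RBRBRRBR) = { -1,-3/4,-23/32 | -45/64,-11/16,-5/8,-1/2,0 } gives -91/128
v(RBRBRRBRB) = { -1,-3/4,-23/32,-91/128 | -45/64,-11/16,-5/8,-1/2,0 } gives -181/256
v(RBRBRRBRBR) = { -1,-3/4,-23/32,-91/128 | -181/256,-45/64,-11/16,-5/8,-1/2,0 } gives -363/512
v(RBRBRRBRBRR) = { -1,-3/4,-23/32,-91/128 | -363/512,-181/256,-45/64,-11/16,-5/8,-1/2,0 } gives -727/1024
v(RBRBRRBRBRRB) = { -1,-3/4,-23/32,-91/128,-727/1024 | -363/512,-181/256,-45/64,-11/16,-5/8,-1/2,0 } gives -1453/2048
v(RBRBRRBRBRRBB) = { -1,-3/4,-23/32,-91/128,-727/1024,-1453/2048 | -363/512,-181/256,-45/64,-11/16,-5/8,-1/2,0 } gives -2905/4096
v(RBRBRRBRBRRBBB) = { -1,-3/4,-23/32,-91/128,-727/1024,-1453/2048,-2905/4096 | -363/512,-181/256,-45/64,-11/16,-5/8,-1/2,0 } gives -5809/8192
v(RBRBRRBRBRRBBBR) = { -1,-3/4,-23/32,-91/128,-727/1024,-1453/2048,-2905/4096 | -5809/8192,-363/512,-181/256,-45/64,-11/16,-5/8,-1/2,0 } gives -11619/16384

-11619/16384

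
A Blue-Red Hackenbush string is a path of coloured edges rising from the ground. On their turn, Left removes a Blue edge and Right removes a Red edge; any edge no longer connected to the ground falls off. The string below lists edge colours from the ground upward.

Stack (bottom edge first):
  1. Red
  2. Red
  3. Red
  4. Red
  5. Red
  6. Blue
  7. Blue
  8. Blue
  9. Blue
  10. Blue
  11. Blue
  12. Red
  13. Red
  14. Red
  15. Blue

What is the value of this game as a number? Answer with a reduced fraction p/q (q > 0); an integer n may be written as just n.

Recurse on prefixes of the 15-edge string Red Red Red Red Red Blue Blue Blue Blue Blue Blue Red Red Red Blue:
v_1 [R]  L=[]  R=[0]  ⇒ -1
v_2 [RR]  L=[]  R=[-1,0]  ⇒ -2
v_3 [RRR]  L=[]  R=[-2,-1,0]  ⇒ -3
v_4 [RRRR]  L=[]  R=[-3,-2,-1,0]  ⇒ -4
v_5 [RRRRR]  L=[]  R=[-4,-3,-2,-1,0]  ⇒ -5
v_6 [RRRRRB]  L=[-5]  R=[-4,-3,-2,-1,0]  ⇒ -9/2
v_7 [RRRRRBB]  L=[-5,-9/2]  R=[-4,-3,-2,-1,0]  ⇒ -17/4
v_8 [RRRRRBBB]  L=[-5,-9/2,-17/4]  R=[-4,-3,-2,-1,0]  ⇒ -33/8
v_9 [RRRRRBBBB]  L=[-5,-9/2,-17/4,-33/8]  R=[-4,-3,-2,-1,0]  ⇒ -65/16
v_10 [RRRRRBBBBB]  L=[-5,-9/2,-17/4,-33/8,-65/16]  R=[-4,-3,-2,-1,0]  ⇒ -129/32
v_11 [RRRRRBBBBBB]  L=[-5,-9/2,-17/4,-33/8,-65/16,-129/32]  R=[-4,-3,-2,-1,0]  ⇒ -257/64
v_12 [RRRRRBBBBBBR]  L=[-5,-9/2,-17/4,-33/8,-65/16,-129/32]  R=[-257/64,-4,-3,-2,-1,0]  ⇒ -515/128
v_13 [RRRRRBBBBBBRR]  L=[-5,-9/2,-17/4,-33/8,-65/16,-129/32]  R=[-515/128,-257/64,-4,-3,-2,-1,0]  ⇒ -1031/256
v_14 [RRRRRBBBBBBRRR]  L=[-5,-9/2,-17/4,-33/8,-65/16,-129/32]  R=[-1031/256,-515/128,-257/64,-4,-3,-2,-1,0]  ⇒ -2063/512
v_15 [RRRRRBBBBBBRRRB]  L=[-5,-9/2,-17/4,-33/8,-65/16,-129/32,-2063/512]  R=[-1031/256,-515/128,-257/64,-4,-3,-2,-1,0]  ⇒ -4125/1024

-4125/1024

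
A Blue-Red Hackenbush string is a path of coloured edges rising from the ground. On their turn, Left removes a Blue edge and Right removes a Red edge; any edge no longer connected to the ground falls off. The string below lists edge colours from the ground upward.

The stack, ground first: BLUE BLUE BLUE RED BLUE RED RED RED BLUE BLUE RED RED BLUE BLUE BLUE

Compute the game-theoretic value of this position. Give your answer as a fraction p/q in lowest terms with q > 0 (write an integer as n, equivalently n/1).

10447/4096

g(B) = { 0 |  } gives 1
g(BB) = { 0 1 |  } gives 2
g(BBB) = { 0 1 2 |  } gives 3
g(BBBR) = { 0 1 2 | 3 } gives 5/2
g(BBBRB) = { 0 1 2 5/2 | 3 } gives 11/4
g(BBBRBR) = { 0 1 2 5/2 | 11/4 3 } gives 21/8
g(BBBRBRR) = { 0 1 2 5/2 | 21/8 11/4 3 } gives 41/16
g(BBBRBRRR) = { 0 1 2 5/2 | 41/16 21/8 11/4 3 } gives 81/32
g(BBBRBRRRB) = { 0 1 2 5/2 81/32 | 41/16 21/8 11/4 3 } gives 163/64
g(BBBRBRRRBB) = { 0 1 2 5/2 81/32 163/64 | 41/16 21/8 11/4 3 } gives 327/128
g(BBBRBRRRBBR) = { 0 1 2 5/2 81/32 163/64 | 327/128 41/16 21/8 11/4 3 } gives 653/256
g(BBBRBRRRBBRR) = { 0 1 2 5/2 81/32 163/64 | 653/256 327/128 41/16 21/8 11/4 3 } gives 1305/512
g(BBBRBRRRBBRRB) = { 0 1 2 5/2 81/32 163/64 1305/512 | 653/256 327/128 41/16 21/8 11/4 3 } gives 2611/1024
g(BBBRBRRRBBRRBB) = { 0 1 2 5/2 81/32 163/64 1305/512 2611/1024 | 653/256 327/128 41/16 21/8 11/4 3 } gives 5223/2048
g(BBBRBRRRBBRRBBB) = { 0 1 2 5/2 81/32 163/64 1305/512 2611/1024 5223/2048 | 653/256 327/128 41/16 21/8 11/4 3 } gives 10447/4096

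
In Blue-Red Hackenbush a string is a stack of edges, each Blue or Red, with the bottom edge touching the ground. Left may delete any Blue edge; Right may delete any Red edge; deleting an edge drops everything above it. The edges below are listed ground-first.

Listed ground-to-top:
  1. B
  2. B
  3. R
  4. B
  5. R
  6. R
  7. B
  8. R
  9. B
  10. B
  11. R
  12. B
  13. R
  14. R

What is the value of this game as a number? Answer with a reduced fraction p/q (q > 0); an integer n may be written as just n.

B: Left { 0 }, Right { (no moves) } gives simplest 1
BB: Left { 0 1 }, Right { (no moves) } gives simplest 2
BBR: Left { 0 1 }, Right { 2 } gives simplest 3/2
BBRB: Left { 0 1 3/2 }, Right { 2 } gives simplest 7/4
BBRBR: Left { 0 1 3/2 }, Right { 7/4 2 } gives simplest 13/8
BBRBRR: Left { 0 1 3/2 }, Right { 13/8 7/4 2 } gives simplest 25/16
BBRBRRB: Left { 0 1 3/2 25/16 }, Right { 13/8 7/4 2 } gives simplest 51/32
BBRBRRBR: Left { 0 1 3/2 25/16 }, Right { 51/32 13/8 7/4 2 } gives simplest 101/64
BBRBRRBRB: Left { 0 1 3/2 25/16 101/64 }, Right { 51/32 13/8 7/4 2 } gives simplest 203/128
BBRBRRBRBB: Left { 0 1 3/2 25/16 101/64 203/128 }, Right { 51/32 13/8 7/4 2 } gives simplest 407/256
BBRBRRBRBBR: Left { 0 1 3/2 25/16 101/64 203/128 }, Right { 407/256 51/32 13/8 7/4 2 } gives simplest 813/512
BBRBRRBRBBRB: Left { 0 1 3/2 25/16 101/64 203/128 813/512 }, Right { 407/256 51/32 13/8 7/4 2 } gives simplest 1627/1024
BBRBRRBRBBRBR: Left { 0 1 3/2 25/16 101/64 203/128 813/512 }, Right { 1627/1024 407/256 51/32 13/8 7/4 2 } gives simplest 3253/2048
BBRBRRBRBBRBRR: Left { 0 1 3/2 25/16 101/64 203/128 813/512 }, Right { 3253/2048 1627/1024 407/256 51/32 13/8 7/4 2 } gives simplest 6505/4096

6505/4096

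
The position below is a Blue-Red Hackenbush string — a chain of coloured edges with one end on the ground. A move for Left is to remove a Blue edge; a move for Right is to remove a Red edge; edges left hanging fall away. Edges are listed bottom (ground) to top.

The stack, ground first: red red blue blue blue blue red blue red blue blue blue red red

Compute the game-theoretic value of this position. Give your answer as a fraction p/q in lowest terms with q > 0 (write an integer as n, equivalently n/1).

-4423/4096

r: Left { · }, Right { 0 } — simplest -1
rr: Left { · }, Right { -1, 0 } — simplest -2
rrb: Left { -2 }, Right { -1, 0 } — simplest -3/2
rrbb: Left { -2, -3/2 }, Right { -1, 0 } — simplest -5/4
rrbbb: Left { -2, -3/2, -5/4 }, Right { -1, 0 } — simplest -9/8
rrbbbb: Left { -2, -3/2, -5/4, -9/8 }, Right { -1, 0 } — simplest -17/16
rrbbbbr: Left { -2, -3/2, -5/4, -9/8 }, Right { -17/16, -1, 0 } — simplest -35/32
rrbbbbrb: Left { -2, -3/2, -5/4, -9/8, -35/32 }, Right { -17/16, -1, 0 } — simplest -69/64
rrbbbbrbr: Left { -2, -3/2, -5/4, -9/8, -35/32 }, Right { -69/64, -17/16, -1, 0 } — simplest -139/128
rrbbbbrbrb: Left { -2, -3/2, -5/4, -9/8, -35/32, -139/128 }, Right { -69/64, -17/16, -1, 0 } — simplest -277/256
rrbbbbrbrbb: Left { -2, -3/2, -5/4, -9/8, -35/32, -139/128, -277/256 }, Right { -69/64, -17/16, -1, 0 } — simplest -553/512
rrbbbbrbrbbb: Left { -2, -3/2, -5/4, -9/8, -35/32, -139/128, -277/256, -553/512 }, Right { -69/64, -17/16, -1, 0 } — simplest -1105/1024
rrbbbbrbrbbbr: Left { -2, -3/2, -5/4, -9/8, -35/32, -139/128, -277/256, -553/512 }, Right { -1105/1024, -69/64, -17/16, -1, 0 } — simplest -2211/2048
rrbbbbrbrbbbrr: Left { -2, -3/2, -5/4, -9/8, -35/32, -139/128, -277/256, -553/512 }, Right { -2211/2048, -1105/1024, -69/64, -17/16, -1, 0 } — simplest -4423/4096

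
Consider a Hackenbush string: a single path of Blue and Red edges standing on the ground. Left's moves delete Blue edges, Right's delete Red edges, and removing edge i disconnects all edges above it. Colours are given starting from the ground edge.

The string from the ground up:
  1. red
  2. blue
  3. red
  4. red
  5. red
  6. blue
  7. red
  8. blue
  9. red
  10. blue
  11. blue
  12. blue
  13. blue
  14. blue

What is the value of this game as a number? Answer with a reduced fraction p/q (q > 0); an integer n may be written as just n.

Recurse on prefixes of the 14-edge string red blue red red red blue red blue red blue blue blue blue blue:
1 of 14 · r · max L −∞ · min R 0 → -1
2 of 14 · rb · max L -1 · min R 0 → -1/2
3 of 14 · rbr · max L -1 · min R -1/2 → -3/4
4 of 14 · rbrr · max L -1 · min R -3/4 → -7/8
5 of 14 · rbrrr · max L -1 · min R -7/8 → -15/16
6 of 14 · rbrrrb · max L -15/16 · min R -7/8 → -29/32
7 of 14 · rbrrrbr · max L -15/16 · min R -29/32 → -59/64
8 of 14 · rbrrrbrb · max L -59/64 · min R -29/32 → -117/128
9 of 14 · rbrrrbrbr · max L -59/64 · min R -117/128 → -235/256
10 of 14 · rbrrrbrbrb · max L -235/256 · min R -117/128 → -469/512
11 of 14 · rbrrrbrbrbb · max L -469/512 · min R -117/128 → -937/1024
12 of 14 · rbrrrbrbrbbb · max L -937/1024 · min R -117/128 → -1873/2048
13 of 14 · rbrrrbrbrbbbb · max L -1873/2048 · min R -117/128 → -3745/4096
14 of 14 · rbrrrbrbrbbbbb · max L -3745/4096 · min R -117/128 → -7489/8192

-7489/8192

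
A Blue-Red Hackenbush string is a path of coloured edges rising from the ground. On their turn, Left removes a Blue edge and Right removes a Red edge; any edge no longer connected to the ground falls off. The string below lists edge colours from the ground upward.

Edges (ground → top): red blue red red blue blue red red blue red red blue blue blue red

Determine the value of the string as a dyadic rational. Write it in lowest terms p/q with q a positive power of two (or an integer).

-13155/16384

Build G(s[:k]) for k = 1..15, string s = red blue red red blue blue red red blue red red blue blue blue red.
1 of 15 · r · max L −∞ · min R 0 → -1
2 of 15 · rb · max L -1 · min R 0 → -1/2
3 of 15 · rbr · max L -1 · min R -1/2 → -3/4
4 of 15 · rbrr · max L -1 · min R -3/4 → -7/8
5 of 15 · rbrrb · max L -7/8 · min R -3/4 → -13/16
6 of 15 · rbrrbb · max L -13/16 · min R -3/4 → -25/32
7 of 15 · rbrrbbr · max L -13/16 · min R -25/32 → -51/64
8 of 15 · rbrrbbrr · max L -13/16 · min R -51/64 → -103/128
9 of 15 · rbrrbbrrb · max L -103/128 · min R -51/64 → -205/256
10 of 15 · rbrrbbrrbr · max L -103/128 · min R -205/256 → -411/512
11 of 15 · rbrrbbrrbrr · max L -103/128 · min R -411/512 → -823/1024
12 of 15 · rbrrbbrrbrrb · max L -823/1024 · min R -411/512 → -1645/2048
13 of 15 · rbrrbbrrbrrbb · max L -1645/2048 · min R -411/512 → -3289/4096
14 of 15 · rbrrbbrrbrrbbb · max L -3289/4096 · min R -411/512 → -6577/8192
15 of 15 · rbrrbbrrbrrbbbr · max L -3289/4096 · min R -6577/8192 → -13155/16384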